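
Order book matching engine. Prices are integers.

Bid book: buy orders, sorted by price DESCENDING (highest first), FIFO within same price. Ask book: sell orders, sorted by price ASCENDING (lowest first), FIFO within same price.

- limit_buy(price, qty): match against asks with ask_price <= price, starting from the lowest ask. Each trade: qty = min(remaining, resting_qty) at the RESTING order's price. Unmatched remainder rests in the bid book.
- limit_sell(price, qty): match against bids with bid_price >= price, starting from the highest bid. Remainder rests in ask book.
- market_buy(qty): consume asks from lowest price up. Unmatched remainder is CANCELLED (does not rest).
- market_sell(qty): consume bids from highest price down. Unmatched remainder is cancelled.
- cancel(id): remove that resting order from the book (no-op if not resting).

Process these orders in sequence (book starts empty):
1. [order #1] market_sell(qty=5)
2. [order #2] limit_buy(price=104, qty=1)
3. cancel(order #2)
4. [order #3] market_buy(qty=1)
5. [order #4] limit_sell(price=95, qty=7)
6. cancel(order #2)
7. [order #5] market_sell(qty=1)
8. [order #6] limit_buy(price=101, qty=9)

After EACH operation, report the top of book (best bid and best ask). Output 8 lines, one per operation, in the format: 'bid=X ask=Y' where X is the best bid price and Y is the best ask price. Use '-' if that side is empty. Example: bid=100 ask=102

Answer: bid=- ask=-
bid=104 ask=-
bid=- ask=-
bid=- ask=-
bid=- ask=95
bid=- ask=95
bid=- ask=95
bid=101 ask=-

Derivation:
After op 1 [order #1] market_sell(qty=5): fills=none; bids=[-] asks=[-]
After op 2 [order #2] limit_buy(price=104, qty=1): fills=none; bids=[#2:1@104] asks=[-]
After op 3 cancel(order #2): fills=none; bids=[-] asks=[-]
After op 4 [order #3] market_buy(qty=1): fills=none; bids=[-] asks=[-]
After op 5 [order #4] limit_sell(price=95, qty=7): fills=none; bids=[-] asks=[#4:7@95]
After op 6 cancel(order #2): fills=none; bids=[-] asks=[#4:7@95]
After op 7 [order #5] market_sell(qty=1): fills=none; bids=[-] asks=[#4:7@95]
After op 8 [order #6] limit_buy(price=101, qty=9): fills=#6x#4:7@95; bids=[#6:2@101] asks=[-]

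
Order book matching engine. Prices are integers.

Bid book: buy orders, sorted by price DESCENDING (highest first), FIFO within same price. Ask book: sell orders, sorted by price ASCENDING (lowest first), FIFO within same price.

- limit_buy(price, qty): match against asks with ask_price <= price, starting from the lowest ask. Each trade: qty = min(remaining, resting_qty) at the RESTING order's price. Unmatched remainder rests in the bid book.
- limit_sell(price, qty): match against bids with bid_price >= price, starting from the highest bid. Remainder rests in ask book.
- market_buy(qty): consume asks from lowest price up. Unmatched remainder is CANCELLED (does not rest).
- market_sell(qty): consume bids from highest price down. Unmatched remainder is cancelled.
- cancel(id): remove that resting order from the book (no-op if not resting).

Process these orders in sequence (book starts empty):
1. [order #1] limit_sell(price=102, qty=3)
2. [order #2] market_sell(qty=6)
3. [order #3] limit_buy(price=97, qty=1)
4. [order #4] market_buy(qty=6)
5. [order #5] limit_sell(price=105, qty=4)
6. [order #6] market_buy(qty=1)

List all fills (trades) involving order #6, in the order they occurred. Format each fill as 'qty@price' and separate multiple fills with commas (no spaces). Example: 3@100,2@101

After op 1 [order #1] limit_sell(price=102, qty=3): fills=none; bids=[-] asks=[#1:3@102]
After op 2 [order #2] market_sell(qty=6): fills=none; bids=[-] asks=[#1:3@102]
After op 3 [order #3] limit_buy(price=97, qty=1): fills=none; bids=[#3:1@97] asks=[#1:3@102]
After op 4 [order #4] market_buy(qty=6): fills=#4x#1:3@102; bids=[#3:1@97] asks=[-]
After op 5 [order #5] limit_sell(price=105, qty=4): fills=none; bids=[#3:1@97] asks=[#5:4@105]
After op 6 [order #6] market_buy(qty=1): fills=#6x#5:1@105; bids=[#3:1@97] asks=[#5:3@105]

Answer: 1@105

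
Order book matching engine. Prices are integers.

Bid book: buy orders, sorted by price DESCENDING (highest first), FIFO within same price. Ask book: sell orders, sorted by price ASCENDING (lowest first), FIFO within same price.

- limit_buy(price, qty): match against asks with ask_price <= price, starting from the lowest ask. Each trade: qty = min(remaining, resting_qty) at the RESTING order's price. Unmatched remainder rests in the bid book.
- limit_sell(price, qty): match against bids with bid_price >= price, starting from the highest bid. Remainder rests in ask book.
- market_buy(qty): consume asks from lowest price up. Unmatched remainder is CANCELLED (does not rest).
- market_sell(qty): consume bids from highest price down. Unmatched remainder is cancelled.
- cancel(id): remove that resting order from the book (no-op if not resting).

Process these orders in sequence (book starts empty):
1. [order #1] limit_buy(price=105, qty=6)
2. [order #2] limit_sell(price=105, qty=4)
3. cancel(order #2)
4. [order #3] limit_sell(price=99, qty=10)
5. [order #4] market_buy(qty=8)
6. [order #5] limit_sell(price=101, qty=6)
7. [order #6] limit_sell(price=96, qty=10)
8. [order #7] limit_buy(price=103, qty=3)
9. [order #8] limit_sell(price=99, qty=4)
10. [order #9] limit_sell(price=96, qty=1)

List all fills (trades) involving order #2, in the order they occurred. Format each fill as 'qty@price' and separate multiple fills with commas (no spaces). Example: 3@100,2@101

After op 1 [order #1] limit_buy(price=105, qty=6): fills=none; bids=[#1:6@105] asks=[-]
After op 2 [order #2] limit_sell(price=105, qty=4): fills=#1x#2:4@105; bids=[#1:2@105] asks=[-]
After op 3 cancel(order #2): fills=none; bids=[#1:2@105] asks=[-]
After op 4 [order #3] limit_sell(price=99, qty=10): fills=#1x#3:2@105; bids=[-] asks=[#3:8@99]
After op 5 [order #4] market_buy(qty=8): fills=#4x#3:8@99; bids=[-] asks=[-]
After op 6 [order #5] limit_sell(price=101, qty=6): fills=none; bids=[-] asks=[#5:6@101]
After op 7 [order #6] limit_sell(price=96, qty=10): fills=none; bids=[-] asks=[#6:10@96 #5:6@101]
After op 8 [order #7] limit_buy(price=103, qty=3): fills=#7x#6:3@96; bids=[-] asks=[#6:7@96 #5:6@101]
After op 9 [order #8] limit_sell(price=99, qty=4): fills=none; bids=[-] asks=[#6:7@96 #8:4@99 #5:6@101]
After op 10 [order #9] limit_sell(price=96, qty=1): fills=none; bids=[-] asks=[#6:7@96 #9:1@96 #8:4@99 #5:6@101]

Answer: 4@105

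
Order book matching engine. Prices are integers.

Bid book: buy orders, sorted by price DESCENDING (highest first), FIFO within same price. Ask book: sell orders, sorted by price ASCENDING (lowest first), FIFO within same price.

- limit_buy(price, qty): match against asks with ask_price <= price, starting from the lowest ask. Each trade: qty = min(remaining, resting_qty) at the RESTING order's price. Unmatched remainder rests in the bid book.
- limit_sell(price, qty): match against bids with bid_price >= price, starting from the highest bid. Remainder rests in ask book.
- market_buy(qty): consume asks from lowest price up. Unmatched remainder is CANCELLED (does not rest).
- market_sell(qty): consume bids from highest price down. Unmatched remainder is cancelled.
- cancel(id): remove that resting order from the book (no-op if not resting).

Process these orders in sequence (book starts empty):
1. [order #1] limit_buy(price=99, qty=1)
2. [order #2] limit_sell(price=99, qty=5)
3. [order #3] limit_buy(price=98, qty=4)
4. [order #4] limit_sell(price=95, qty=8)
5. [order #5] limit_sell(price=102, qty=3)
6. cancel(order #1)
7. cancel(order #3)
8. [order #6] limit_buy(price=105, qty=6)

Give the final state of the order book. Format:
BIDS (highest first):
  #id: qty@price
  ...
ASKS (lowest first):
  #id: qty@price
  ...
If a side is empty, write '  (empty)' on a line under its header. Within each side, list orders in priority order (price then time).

After op 1 [order #1] limit_buy(price=99, qty=1): fills=none; bids=[#1:1@99] asks=[-]
After op 2 [order #2] limit_sell(price=99, qty=5): fills=#1x#2:1@99; bids=[-] asks=[#2:4@99]
After op 3 [order #3] limit_buy(price=98, qty=4): fills=none; bids=[#3:4@98] asks=[#2:4@99]
After op 4 [order #4] limit_sell(price=95, qty=8): fills=#3x#4:4@98; bids=[-] asks=[#4:4@95 #2:4@99]
After op 5 [order #5] limit_sell(price=102, qty=3): fills=none; bids=[-] asks=[#4:4@95 #2:4@99 #5:3@102]
After op 6 cancel(order #1): fills=none; bids=[-] asks=[#4:4@95 #2:4@99 #5:3@102]
After op 7 cancel(order #3): fills=none; bids=[-] asks=[#4:4@95 #2:4@99 #5:3@102]
After op 8 [order #6] limit_buy(price=105, qty=6): fills=#6x#4:4@95 #6x#2:2@99; bids=[-] asks=[#2:2@99 #5:3@102]

Answer: BIDS (highest first):
  (empty)
ASKS (lowest first):
  #2: 2@99
  #5: 3@102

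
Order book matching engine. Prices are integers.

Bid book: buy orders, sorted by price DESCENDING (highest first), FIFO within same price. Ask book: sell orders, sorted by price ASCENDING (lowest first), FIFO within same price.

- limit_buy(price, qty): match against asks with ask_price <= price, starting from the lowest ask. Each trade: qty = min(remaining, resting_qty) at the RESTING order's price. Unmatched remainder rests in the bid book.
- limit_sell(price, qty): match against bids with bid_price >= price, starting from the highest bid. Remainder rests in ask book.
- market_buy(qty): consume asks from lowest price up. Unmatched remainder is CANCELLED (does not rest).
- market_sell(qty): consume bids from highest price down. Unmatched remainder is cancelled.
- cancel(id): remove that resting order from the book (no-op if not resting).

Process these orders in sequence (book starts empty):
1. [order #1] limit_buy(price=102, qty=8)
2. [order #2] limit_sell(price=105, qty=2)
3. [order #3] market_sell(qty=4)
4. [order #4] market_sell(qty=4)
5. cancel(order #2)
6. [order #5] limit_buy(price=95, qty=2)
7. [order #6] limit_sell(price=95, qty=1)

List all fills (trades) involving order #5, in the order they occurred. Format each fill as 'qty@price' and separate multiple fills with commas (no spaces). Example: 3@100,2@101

Answer: 1@95

Derivation:
After op 1 [order #1] limit_buy(price=102, qty=8): fills=none; bids=[#1:8@102] asks=[-]
After op 2 [order #2] limit_sell(price=105, qty=2): fills=none; bids=[#1:8@102] asks=[#2:2@105]
After op 3 [order #3] market_sell(qty=4): fills=#1x#3:4@102; bids=[#1:4@102] asks=[#2:2@105]
After op 4 [order #4] market_sell(qty=4): fills=#1x#4:4@102; bids=[-] asks=[#2:2@105]
After op 5 cancel(order #2): fills=none; bids=[-] asks=[-]
After op 6 [order #5] limit_buy(price=95, qty=2): fills=none; bids=[#5:2@95] asks=[-]
After op 7 [order #6] limit_sell(price=95, qty=1): fills=#5x#6:1@95; bids=[#5:1@95] asks=[-]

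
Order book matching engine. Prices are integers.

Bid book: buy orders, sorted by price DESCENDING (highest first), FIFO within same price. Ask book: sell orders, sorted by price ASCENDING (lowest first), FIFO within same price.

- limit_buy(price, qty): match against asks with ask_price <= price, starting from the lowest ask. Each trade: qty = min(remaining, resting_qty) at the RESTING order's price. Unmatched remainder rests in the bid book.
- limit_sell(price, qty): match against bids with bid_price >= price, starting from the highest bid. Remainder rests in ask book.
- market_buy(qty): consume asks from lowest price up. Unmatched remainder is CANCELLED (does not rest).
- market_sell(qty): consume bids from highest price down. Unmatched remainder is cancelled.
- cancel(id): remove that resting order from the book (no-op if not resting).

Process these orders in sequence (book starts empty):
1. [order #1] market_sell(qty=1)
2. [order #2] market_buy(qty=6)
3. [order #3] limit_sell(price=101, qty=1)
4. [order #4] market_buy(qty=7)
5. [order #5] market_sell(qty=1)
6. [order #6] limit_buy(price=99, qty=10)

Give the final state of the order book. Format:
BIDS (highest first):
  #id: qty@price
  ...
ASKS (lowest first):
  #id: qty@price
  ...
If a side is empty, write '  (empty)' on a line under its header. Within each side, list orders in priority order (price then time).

After op 1 [order #1] market_sell(qty=1): fills=none; bids=[-] asks=[-]
After op 2 [order #2] market_buy(qty=6): fills=none; bids=[-] asks=[-]
After op 3 [order #3] limit_sell(price=101, qty=1): fills=none; bids=[-] asks=[#3:1@101]
After op 4 [order #4] market_buy(qty=7): fills=#4x#3:1@101; bids=[-] asks=[-]
After op 5 [order #5] market_sell(qty=1): fills=none; bids=[-] asks=[-]
After op 6 [order #6] limit_buy(price=99, qty=10): fills=none; bids=[#6:10@99] asks=[-]

Answer: BIDS (highest first):
  #6: 10@99
ASKS (lowest first):
  (empty)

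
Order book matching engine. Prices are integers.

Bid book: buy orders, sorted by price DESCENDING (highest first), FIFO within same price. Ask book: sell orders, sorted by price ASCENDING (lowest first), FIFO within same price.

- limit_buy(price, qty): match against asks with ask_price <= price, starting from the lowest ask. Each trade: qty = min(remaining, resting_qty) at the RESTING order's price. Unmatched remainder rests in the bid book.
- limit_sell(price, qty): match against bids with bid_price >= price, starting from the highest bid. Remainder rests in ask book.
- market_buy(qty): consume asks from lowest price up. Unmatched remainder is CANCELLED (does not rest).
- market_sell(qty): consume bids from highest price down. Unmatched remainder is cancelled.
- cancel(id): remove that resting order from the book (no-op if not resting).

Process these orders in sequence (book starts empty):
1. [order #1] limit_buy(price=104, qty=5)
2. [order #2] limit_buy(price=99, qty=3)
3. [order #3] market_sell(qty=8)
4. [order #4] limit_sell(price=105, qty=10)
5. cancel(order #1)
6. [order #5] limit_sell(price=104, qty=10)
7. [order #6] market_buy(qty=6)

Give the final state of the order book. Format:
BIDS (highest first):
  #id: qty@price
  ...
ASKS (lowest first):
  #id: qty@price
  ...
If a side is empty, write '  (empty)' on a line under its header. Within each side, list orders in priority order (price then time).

After op 1 [order #1] limit_buy(price=104, qty=5): fills=none; bids=[#1:5@104] asks=[-]
After op 2 [order #2] limit_buy(price=99, qty=3): fills=none; bids=[#1:5@104 #2:3@99] asks=[-]
After op 3 [order #3] market_sell(qty=8): fills=#1x#3:5@104 #2x#3:3@99; bids=[-] asks=[-]
After op 4 [order #4] limit_sell(price=105, qty=10): fills=none; bids=[-] asks=[#4:10@105]
After op 5 cancel(order #1): fills=none; bids=[-] asks=[#4:10@105]
After op 6 [order #5] limit_sell(price=104, qty=10): fills=none; bids=[-] asks=[#5:10@104 #4:10@105]
After op 7 [order #6] market_buy(qty=6): fills=#6x#5:6@104; bids=[-] asks=[#5:4@104 #4:10@105]

Answer: BIDS (highest first):
  (empty)
ASKS (lowest first):
  #5: 4@104
  #4: 10@105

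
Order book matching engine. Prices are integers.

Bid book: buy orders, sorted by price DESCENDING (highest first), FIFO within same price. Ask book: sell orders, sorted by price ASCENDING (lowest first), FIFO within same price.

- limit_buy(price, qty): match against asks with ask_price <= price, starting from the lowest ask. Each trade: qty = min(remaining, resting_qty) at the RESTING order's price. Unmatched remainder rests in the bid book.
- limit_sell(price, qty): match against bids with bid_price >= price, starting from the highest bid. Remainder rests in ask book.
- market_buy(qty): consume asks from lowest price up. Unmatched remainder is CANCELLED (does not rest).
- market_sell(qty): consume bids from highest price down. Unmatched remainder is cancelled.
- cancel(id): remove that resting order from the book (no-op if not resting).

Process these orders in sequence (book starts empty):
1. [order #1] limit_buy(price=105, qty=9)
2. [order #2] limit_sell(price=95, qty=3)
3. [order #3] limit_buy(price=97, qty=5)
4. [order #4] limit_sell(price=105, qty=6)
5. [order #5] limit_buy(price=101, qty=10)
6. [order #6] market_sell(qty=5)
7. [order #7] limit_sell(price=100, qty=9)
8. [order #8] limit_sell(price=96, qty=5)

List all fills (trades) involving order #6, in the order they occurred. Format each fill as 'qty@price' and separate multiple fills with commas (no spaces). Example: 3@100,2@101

After op 1 [order #1] limit_buy(price=105, qty=9): fills=none; bids=[#1:9@105] asks=[-]
After op 2 [order #2] limit_sell(price=95, qty=3): fills=#1x#2:3@105; bids=[#1:6@105] asks=[-]
After op 3 [order #3] limit_buy(price=97, qty=5): fills=none; bids=[#1:6@105 #3:5@97] asks=[-]
After op 4 [order #4] limit_sell(price=105, qty=6): fills=#1x#4:6@105; bids=[#3:5@97] asks=[-]
After op 5 [order #5] limit_buy(price=101, qty=10): fills=none; bids=[#5:10@101 #3:5@97] asks=[-]
After op 6 [order #6] market_sell(qty=5): fills=#5x#6:5@101; bids=[#5:5@101 #3:5@97] asks=[-]
After op 7 [order #7] limit_sell(price=100, qty=9): fills=#5x#7:5@101; bids=[#3:5@97] asks=[#7:4@100]
After op 8 [order #8] limit_sell(price=96, qty=5): fills=#3x#8:5@97; bids=[-] asks=[#7:4@100]

Answer: 5@101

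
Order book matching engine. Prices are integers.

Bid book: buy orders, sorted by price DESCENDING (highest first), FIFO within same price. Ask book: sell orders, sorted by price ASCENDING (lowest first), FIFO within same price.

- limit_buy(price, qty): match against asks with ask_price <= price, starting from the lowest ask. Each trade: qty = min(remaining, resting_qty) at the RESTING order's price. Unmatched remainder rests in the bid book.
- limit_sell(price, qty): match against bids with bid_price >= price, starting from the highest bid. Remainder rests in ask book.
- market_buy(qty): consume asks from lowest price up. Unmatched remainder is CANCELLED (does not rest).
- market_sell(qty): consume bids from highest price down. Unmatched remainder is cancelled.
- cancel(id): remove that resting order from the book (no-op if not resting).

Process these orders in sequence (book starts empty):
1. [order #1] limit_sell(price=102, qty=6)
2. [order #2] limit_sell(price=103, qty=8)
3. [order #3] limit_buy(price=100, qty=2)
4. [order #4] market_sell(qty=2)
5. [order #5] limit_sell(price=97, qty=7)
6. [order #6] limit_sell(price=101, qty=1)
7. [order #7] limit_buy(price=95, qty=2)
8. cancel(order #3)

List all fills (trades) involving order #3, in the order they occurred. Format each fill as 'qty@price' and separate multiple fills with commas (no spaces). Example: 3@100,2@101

Answer: 2@100

Derivation:
After op 1 [order #1] limit_sell(price=102, qty=6): fills=none; bids=[-] asks=[#1:6@102]
After op 2 [order #2] limit_sell(price=103, qty=8): fills=none; bids=[-] asks=[#1:6@102 #2:8@103]
After op 3 [order #3] limit_buy(price=100, qty=2): fills=none; bids=[#3:2@100] asks=[#1:6@102 #2:8@103]
After op 4 [order #4] market_sell(qty=2): fills=#3x#4:2@100; bids=[-] asks=[#1:6@102 #2:8@103]
After op 5 [order #5] limit_sell(price=97, qty=7): fills=none; bids=[-] asks=[#5:7@97 #1:6@102 #2:8@103]
After op 6 [order #6] limit_sell(price=101, qty=1): fills=none; bids=[-] asks=[#5:7@97 #6:1@101 #1:6@102 #2:8@103]
After op 7 [order #7] limit_buy(price=95, qty=2): fills=none; bids=[#7:2@95] asks=[#5:7@97 #6:1@101 #1:6@102 #2:8@103]
After op 8 cancel(order #3): fills=none; bids=[#7:2@95] asks=[#5:7@97 #6:1@101 #1:6@102 #2:8@103]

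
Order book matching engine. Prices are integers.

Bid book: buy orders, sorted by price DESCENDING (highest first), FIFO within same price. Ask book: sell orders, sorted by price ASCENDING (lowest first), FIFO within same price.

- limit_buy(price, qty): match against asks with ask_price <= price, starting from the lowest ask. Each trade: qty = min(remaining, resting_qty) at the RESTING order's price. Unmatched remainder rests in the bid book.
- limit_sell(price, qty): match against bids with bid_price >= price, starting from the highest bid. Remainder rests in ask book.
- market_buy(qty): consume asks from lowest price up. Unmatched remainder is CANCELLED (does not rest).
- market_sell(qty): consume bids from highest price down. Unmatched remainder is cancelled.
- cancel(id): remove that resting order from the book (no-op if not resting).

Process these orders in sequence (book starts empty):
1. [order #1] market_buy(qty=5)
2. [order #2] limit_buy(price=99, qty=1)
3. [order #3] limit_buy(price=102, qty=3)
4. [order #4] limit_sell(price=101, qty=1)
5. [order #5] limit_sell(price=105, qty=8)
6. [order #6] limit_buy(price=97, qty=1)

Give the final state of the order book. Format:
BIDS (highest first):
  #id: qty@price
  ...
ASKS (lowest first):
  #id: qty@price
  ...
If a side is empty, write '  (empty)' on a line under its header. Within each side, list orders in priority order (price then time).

Answer: BIDS (highest first):
  #3: 2@102
  #2: 1@99
  #6: 1@97
ASKS (lowest first):
  #5: 8@105

Derivation:
After op 1 [order #1] market_buy(qty=5): fills=none; bids=[-] asks=[-]
After op 2 [order #2] limit_buy(price=99, qty=1): fills=none; bids=[#2:1@99] asks=[-]
After op 3 [order #3] limit_buy(price=102, qty=3): fills=none; bids=[#3:3@102 #2:1@99] asks=[-]
After op 4 [order #4] limit_sell(price=101, qty=1): fills=#3x#4:1@102; bids=[#3:2@102 #2:1@99] asks=[-]
After op 5 [order #5] limit_sell(price=105, qty=8): fills=none; bids=[#3:2@102 #2:1@99] asks=[#5:8@105]
After op 6 [order #6] limit_buy(price=97, qty=1): fills=none; bids=[#3:2@102 #2:1@99 #6:1@97] asks=[#5:8@105]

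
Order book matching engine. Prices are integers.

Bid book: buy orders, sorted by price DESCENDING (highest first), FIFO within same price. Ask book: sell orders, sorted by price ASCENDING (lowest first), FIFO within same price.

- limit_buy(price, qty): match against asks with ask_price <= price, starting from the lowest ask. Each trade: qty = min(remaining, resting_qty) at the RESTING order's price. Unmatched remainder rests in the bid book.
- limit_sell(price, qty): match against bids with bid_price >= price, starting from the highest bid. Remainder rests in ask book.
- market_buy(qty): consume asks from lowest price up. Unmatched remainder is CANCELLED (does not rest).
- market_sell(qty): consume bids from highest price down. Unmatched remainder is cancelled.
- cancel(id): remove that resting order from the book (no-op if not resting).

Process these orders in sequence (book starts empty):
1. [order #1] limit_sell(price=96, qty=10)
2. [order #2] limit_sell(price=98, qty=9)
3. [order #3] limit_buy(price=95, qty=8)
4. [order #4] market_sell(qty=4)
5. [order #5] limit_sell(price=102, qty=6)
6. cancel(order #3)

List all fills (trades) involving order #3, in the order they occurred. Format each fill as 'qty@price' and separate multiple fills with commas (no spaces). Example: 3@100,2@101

After op 1 [order #1] limit_sell(price=96, qty=10): fills=none; bids=[-] asks=[#1:10@96]
After op 2 [order #2] limit_sell(price=98, qty=9): fills=none; bids=[-] asks=[#1:10@96 #2:9@98]
After op 3 [order #3] limit_buy(price=95, qty=8): fills=none; bids=[#3:8@95] asks=[#1:10@96 #2:9@98]
After op 4 [order #4] market_sell(qty=4): fills=#3x#4:4@95; bids=[#3:4@95] asks=[#1:10@96 #2:9@98]
After op 5 [order #5] limit_sell(price=102, qty=6): fills=none; bids=[#3:4@95] asks=[#1:10@96 #2:9@98 #5:6@102]
After op 6 cancel(order #3): fills=none; bids=[-] asks=[#1:10@96 #2:9@98 #5:6@102]

Answer: 4@95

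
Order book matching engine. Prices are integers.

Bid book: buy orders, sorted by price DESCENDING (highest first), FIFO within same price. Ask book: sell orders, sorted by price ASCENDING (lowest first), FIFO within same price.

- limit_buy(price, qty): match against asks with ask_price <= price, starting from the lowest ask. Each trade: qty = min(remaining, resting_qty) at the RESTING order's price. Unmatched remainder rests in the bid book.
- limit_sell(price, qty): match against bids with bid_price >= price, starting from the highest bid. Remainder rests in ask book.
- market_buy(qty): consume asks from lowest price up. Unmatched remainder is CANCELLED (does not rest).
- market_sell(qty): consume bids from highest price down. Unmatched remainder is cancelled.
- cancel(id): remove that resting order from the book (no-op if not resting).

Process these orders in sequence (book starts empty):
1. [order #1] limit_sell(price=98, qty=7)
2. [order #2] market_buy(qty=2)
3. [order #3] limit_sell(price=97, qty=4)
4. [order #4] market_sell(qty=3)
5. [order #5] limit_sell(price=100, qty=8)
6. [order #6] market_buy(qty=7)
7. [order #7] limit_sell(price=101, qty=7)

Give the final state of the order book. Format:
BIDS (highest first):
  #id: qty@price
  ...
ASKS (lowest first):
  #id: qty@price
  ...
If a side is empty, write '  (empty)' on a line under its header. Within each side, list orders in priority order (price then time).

After op 1 [order #1] limit_sell(price=98, qty=7): fills=none; bids=[-] asks=[#1:7@98]
After op 2 [order #2] market_buy(qty=2): fills=#2x#1:2@98; bids=[-] asks=[#1:5@98]
After op 3 [order #3] limit_sell(price=97, qty=4): fills=none; bids=[-] asks=[#3:4@97 #1:5@98]
After op 4 [order #4] market_sell(qty=3): fills=none; bids=[-] asks=[#3:4@97 #1:5@98]
After op 5 [order #5] limit_sell(price=100, qty=8): fills=none; bids=[-] asks=[#3:4@97 #1:5@98 #5:8@100]
After op 6 [order #6] market_buy(qty=7): fills=#6x#3:4@97 #6x#1:3@98; bids=[-] asks=[#1:2@98 #5:8@100]
After op 7 [order #7] limit_sell(price=101, qty=7): fills=none; bids=[-] asks=[#1:2@98 #5:8@100 #7:7@101]

Answer: BIDS (highest first):
  (empty)
ASKS (lowest first):
  #1: 2@98
  #5: 8@100
  #7: 7@101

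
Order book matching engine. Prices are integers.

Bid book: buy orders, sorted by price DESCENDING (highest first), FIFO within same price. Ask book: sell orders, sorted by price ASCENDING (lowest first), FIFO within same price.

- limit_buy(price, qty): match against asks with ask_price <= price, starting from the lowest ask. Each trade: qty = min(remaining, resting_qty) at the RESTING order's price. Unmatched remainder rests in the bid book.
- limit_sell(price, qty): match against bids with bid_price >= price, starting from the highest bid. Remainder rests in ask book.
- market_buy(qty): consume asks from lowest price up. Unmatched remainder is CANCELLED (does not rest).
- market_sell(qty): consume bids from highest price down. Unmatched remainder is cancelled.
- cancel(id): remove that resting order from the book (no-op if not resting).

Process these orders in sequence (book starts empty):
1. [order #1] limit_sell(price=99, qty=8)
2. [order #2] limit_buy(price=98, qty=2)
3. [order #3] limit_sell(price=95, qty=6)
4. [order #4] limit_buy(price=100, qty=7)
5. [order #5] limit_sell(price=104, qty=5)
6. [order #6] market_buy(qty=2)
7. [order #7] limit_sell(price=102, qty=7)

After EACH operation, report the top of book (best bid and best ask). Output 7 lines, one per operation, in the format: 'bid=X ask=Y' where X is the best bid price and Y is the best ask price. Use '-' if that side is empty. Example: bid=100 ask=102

Answer: bid=- ask=99
bid=98 ask=99
bid=- ask=95
bid=- ask=99
bid=- ask=99
bid=- ask=99
bid=- ask=99

Derivation:
After op 1 [order #1] limit_sell(price=99, qty=8): fills=none; bids=[-] asks=[#1:8@99]
After op 2 [order #2] limit_buy(price=98, qty=2): fills=none; bids=[#2:2@98] asks=[#1:8@99]
After op 3 [order #3] limit_sell(price=95, qty=6): fills=#2x#3:2@98; bids=[-] asks=[#3:4@95 #1:8@99]
After op 4 [order #4] limit_buy(price=100, qty=7): fills=#4x#3:4@95 #4x#1:3@99; bids=[-] asks=[#1:5@99]
After op 5 [order #5] limit_sell(price=104, qty=5): fills=none; bids=[-] asks=[#1:5@99 #5:5@104]
After op 6 [order #6] market_buy(qty=2): fills=#6x#1:2@99; bids=[-] asks=[#1:3@99 #5:5@104]
After op 7 [order #7] limit_sell(price=102, qty=7): fills=none; bids=[-] asks=[#1:3@99 #7:7@102 #5:5@104]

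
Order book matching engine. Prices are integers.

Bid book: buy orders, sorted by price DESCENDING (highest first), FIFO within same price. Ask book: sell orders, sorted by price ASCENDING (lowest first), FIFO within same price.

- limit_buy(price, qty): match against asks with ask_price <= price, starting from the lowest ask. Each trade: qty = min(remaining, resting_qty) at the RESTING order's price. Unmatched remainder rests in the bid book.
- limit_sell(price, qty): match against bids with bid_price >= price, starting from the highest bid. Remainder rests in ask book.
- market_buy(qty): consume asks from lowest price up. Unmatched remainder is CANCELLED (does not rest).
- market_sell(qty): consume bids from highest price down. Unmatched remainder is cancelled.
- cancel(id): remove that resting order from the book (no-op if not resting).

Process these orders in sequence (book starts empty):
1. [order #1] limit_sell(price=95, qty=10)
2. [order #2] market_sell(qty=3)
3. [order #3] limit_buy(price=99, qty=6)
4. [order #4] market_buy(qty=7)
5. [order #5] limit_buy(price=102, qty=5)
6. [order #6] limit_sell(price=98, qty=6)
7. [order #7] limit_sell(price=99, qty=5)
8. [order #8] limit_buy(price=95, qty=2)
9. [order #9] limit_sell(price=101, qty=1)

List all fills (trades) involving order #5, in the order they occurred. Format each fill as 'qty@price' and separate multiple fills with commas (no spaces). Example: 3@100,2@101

After op 1 [order #1] limit_sell(price=95, qty=10): fills=none; bids=[-] asks=[#1:10@95]
After op 2 [order #2] market_sell(qty=3): fills=none; bids=[-] asks=[#1:10@95]
After op 3 [order #3] limit_buy(price=99, qty=6): fills=#3x#1:6@95; bids=[-] asks=[#1:4@95]
After op 4 [order #4] market_buy(qty=7): fills=#4x#1:4@95; bids=[-] asks=[-]
After op 5 [order #5] limit_buy(price=102, qty=5): fills=none; bids=[#5:5@102] asks=[-]
After op 6 [order #6] limit_sell(price=98, qty=6): fills=#5x#6:5@102; bids=[-] asks=[#6:1@98]
After op 7 [order #7] limit_sell(price=99, qty=5): fills=none; bids=[-] asks=[#6:1@98 #7:5@99]
After op 8 [order #8] limit_buy(price=95, qty=2): fills=none; bids=[#8:2@95] asks=[#6:1@98 #7:5@99]
After op 9 [order #9] limit_sell(price=101, qty=1): fills=none; bids=[#8:2@95] asks=[#6:1@98 #7:5@99 #9:1@101]

Answer: 5@102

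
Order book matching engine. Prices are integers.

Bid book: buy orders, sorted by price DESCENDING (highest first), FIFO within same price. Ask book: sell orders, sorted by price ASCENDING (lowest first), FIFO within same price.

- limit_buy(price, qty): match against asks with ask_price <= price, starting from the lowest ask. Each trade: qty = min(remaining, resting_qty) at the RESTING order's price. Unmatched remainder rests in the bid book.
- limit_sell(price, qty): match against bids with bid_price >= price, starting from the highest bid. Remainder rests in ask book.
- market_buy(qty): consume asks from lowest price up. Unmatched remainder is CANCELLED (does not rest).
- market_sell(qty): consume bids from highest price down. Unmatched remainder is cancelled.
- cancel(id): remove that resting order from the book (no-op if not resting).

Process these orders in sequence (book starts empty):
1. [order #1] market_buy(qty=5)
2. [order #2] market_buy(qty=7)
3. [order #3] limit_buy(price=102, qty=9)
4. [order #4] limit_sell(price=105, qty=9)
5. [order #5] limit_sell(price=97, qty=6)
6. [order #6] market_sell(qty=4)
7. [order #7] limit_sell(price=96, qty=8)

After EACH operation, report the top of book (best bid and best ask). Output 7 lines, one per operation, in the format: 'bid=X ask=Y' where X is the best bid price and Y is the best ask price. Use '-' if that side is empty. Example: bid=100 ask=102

After op 1 [order #1] market_buy(qty=5): fills=none; bids=[-] asks=[-]
After op 2 [order #2] market_buy(qty=7): fills=none; bids=[-] asks=[-]
After op 3 [order #3] limit_buy(price=102, qty=9): fills=none; bids=[#3:9@102] asks=[-]
After op 4 [order #4] limit_sell(price=105, qty=9): fills=none; bids=[#3:9@102] asks=[#4:9@105]
After op 5 [order #5] limit_sell(price=97, qty=6): fills=#3x#5:6@102; bids=[#3:3@102] asks=[#4:9@105]
After op 6 [order #6] market_sell(qty=4): fills=#3x#6:3@102; bids=[-] asks=[#4:9@105]
After op 7 [order #7] limit_sell(price=96, qty=8): fills=none; bids=[-] asks=[#7:8@96 #4:9@105]

Answer: bid=- ask=-
bid=- ask=-
bid=102 ask=-
bid=102 ask=105
bid=102 ask=105
bid=- ask=105
bid=- ask=96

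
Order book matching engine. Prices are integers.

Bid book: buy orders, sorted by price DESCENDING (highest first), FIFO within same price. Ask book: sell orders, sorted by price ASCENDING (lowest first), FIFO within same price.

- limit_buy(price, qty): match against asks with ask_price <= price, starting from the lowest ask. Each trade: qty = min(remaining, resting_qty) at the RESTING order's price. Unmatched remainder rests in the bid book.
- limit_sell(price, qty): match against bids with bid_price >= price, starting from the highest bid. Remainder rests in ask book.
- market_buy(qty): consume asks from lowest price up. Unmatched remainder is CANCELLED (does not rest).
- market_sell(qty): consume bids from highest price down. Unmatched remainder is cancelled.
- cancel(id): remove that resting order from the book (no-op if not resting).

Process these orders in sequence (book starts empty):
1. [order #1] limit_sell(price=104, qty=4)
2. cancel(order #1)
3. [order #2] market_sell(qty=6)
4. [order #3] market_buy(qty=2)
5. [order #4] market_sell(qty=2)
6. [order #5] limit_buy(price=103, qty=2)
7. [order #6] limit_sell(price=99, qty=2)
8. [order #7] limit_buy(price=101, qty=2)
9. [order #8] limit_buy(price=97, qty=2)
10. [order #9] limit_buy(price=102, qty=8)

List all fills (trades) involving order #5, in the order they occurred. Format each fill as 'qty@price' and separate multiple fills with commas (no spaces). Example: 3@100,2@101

Answer: 2@103

Derivation:
After op 1 [order #1] limit_sell(price=104, qty=4): fills=none; bids=[-] asks=[#1:4@104]
After op 2 cancel(order #1): fills=none; bids=[-] asks=[-]
After op 3 [order #2] market_sell(qty=6): fills=none; bids=[-] asks=[-]
After op 4 [order #3] market_buy(qty=2): fills=none; bids=[-] asks=[-]
After op 5 [order #4] market_sell(qty=2): fills=none; bids=[-] asks=[-]
After op 6 [order #5] limit_buy(price=103, qty=2): fills=none; bids=[#5:2@103] asks=[-]
After op 7 [order #6] limit_sell(price=99, qty=2): fills=#5x#6:2@103; bids=[-] asks=[-]
After op 8 [order #7] limit_buy(price=101, qty=2): fills=none; bids=[#7:2@101] asks=[-]
After op 9 [order #8] limit_buy(price=97, qty=2): fills=none; bids=[#7:2@101 #8:2@97] asks=[-]
After op 10 [order #9] limit_buy(price=102, qty=8): fills=none; bids=[#9:8@102 #7:2@101 #8:2@97] asks=[-]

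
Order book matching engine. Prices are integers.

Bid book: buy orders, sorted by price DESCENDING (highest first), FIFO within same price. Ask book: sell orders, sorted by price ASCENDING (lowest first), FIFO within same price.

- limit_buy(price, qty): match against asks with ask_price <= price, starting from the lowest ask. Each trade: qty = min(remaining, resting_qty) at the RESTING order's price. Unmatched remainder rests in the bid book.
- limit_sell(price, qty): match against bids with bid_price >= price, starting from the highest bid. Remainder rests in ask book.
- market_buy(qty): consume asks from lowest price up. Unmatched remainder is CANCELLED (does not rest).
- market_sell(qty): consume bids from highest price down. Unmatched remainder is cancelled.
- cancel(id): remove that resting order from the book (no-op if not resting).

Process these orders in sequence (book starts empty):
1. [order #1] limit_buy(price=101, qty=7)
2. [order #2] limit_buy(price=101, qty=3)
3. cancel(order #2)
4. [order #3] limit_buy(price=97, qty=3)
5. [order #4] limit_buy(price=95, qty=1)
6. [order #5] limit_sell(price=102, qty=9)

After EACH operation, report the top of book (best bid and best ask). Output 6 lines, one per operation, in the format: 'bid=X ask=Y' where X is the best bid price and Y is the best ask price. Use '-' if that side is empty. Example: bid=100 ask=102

After op 1 [order #1] limit_buy(price=101, qty=7): fills=none; bids=[#1:7@101] asks=[-]
After op 2 [order #2] limit_buy(price=101, qty=3): fills=none; bids=[#1:7@101 #2:3@101] asks=[-]
After op 3 cancel(order #2): fills=none; bids=[#1:7@101] asks=[-]
After op 4 [order #3] limit_buy(price=97, qty=3): fills=none; bids=[#1:7@101 #3:3@97] asks=[-]
After op 5 [order #4] limit_buy(price=95, qty=1): fills=none; bids=[#1:7@101 #3:3@97 #4:1@95] asks=[-]
After op 6 [order #5] limit_sell(price=102, qty=9): fills=none; bids=[#1:7@101 #3:3@97 #4:1@95] asks=[#5:9@102]

Answer: bid=101 ask=-
bid=101 ask=-
bid=101 ask=-
bid=101 ask=-
bid=101 ask=-
bid=101 ask=102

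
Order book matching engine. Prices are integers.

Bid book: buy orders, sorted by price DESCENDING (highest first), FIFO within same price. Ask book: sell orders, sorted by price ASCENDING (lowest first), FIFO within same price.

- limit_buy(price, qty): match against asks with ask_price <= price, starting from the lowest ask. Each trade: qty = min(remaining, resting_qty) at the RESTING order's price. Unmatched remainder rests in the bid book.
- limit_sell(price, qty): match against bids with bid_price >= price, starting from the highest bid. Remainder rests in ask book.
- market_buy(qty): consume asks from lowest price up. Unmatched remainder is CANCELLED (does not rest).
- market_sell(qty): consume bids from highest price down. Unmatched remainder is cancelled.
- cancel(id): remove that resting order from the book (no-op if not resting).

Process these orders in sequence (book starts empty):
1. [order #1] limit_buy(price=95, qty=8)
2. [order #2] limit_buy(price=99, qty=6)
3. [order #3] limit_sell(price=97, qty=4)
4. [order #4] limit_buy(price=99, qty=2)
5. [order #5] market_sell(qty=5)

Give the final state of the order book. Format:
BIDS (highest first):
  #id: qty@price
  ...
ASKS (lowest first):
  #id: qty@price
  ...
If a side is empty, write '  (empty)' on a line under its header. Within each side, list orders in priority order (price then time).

Answer: BIDS (highest first):
  #1: 7@95
ASKS (lowest first):
  (empty)

Derivation:
After op 1 [order #1] limit_buy(price=95, qty=8): fills=none; bids=[#1:8@95] asks=[-]
After op 2 [order #2] limit_buy(price=99, qty=6): fills=none; bids=[#2:6@99 #1:8@95] asks=[-]
After op 3 [order #3] limit_sell(price=97, qty=4): fills=#2x#3:4@99; bids=[#2:2@99 #1:8@95] asks=[-]
After op 4 [order #4] limit_buy(price=99, qty=2): fills=none; bids=[#2:2@99 #4:2@99 #1:8@95] asks=[-]
After op 5 [order #5] market_sell(qty=5): fills=#2x#5:2@99 #4x#5:2@99 #1x#5:1@95; bids=[#1:7@95] asks=[-]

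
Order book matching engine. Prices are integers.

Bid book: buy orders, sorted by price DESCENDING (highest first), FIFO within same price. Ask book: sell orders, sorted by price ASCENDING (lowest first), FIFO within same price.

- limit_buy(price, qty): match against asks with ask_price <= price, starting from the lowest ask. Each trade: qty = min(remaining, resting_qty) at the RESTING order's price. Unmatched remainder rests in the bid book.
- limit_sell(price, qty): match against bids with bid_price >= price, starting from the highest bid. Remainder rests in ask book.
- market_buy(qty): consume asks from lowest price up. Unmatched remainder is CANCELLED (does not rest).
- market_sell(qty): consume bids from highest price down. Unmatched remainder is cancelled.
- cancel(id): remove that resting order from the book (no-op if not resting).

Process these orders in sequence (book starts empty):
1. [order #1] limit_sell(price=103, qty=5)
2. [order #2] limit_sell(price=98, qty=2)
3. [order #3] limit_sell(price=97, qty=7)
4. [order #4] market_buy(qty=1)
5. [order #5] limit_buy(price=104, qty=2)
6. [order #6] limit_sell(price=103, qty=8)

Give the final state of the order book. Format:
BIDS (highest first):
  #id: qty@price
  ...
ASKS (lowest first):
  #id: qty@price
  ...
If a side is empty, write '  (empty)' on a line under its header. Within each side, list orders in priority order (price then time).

After op 1 [order #1] limit_sell(price=103, qty=5): fills=none; bids=[-] asks=[#1:5@103]
After op 2 [order #2] limit_sell(price=98, qty=2): fills=none; bids=[-] asks=[#2:2@98 #1:5@103]
After op 3 [order #3] limit_sell(price=97, qty=7): fills=none; bids=[-] asks=[#3:7@97 #2:2@98 #1:5@103]
After op 4 [order #4] market_buy(qty=1): fills=#4x#3:1@97; bids=[-] asks=[#3:6@97 #2:2@98 #1:5@103]
After op 5 [order #5] limit_buy(price=104, qty=2): fills=#5x#3:2@97; bids=[-] asks=[#3:4@97 #2:2@98 #1:5@103]
After op 6 [order #6] limit_sell(price=103, qty=8): fills=none; bids=[-] asks=[#3:4@97 #2:2@98 #1:5@103 #6:8@103]

Answer: BIDS (highest first):
  (empty)
ASKS (lowest first):
  #3: 4@97
  #2: 2@98
  #1: 5@103
  #6: 8@103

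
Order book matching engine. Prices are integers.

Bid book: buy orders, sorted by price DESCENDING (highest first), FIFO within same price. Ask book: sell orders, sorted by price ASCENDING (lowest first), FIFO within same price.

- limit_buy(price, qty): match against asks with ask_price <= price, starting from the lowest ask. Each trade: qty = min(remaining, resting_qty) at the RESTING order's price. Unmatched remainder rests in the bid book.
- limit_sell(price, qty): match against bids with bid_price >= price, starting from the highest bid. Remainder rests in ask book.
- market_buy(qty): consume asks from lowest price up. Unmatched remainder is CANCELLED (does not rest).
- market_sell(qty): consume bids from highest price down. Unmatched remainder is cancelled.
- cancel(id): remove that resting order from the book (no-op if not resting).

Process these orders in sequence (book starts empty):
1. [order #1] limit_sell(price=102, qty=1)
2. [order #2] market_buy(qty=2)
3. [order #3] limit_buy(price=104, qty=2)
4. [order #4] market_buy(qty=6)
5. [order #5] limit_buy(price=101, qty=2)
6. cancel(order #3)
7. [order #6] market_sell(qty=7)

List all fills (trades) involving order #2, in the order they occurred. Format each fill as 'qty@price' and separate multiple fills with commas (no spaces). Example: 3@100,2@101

Answer: 1@102

Derivation:
After op 1 [order #1] limit_sell(price=102, qty=1): fills=none; bids=[-] asks=[#1:1@102]
After op 2 [order #2] market_buy(qty=2): fills=#2x#1:1@102; bids=[-] asks=[-]
After op 3 [order #3] limit_buy(price=104, qty=2): fills=none; bids=[#3:2@104] asks=[-]
After op 4 [order #4] market_buy(qty=6): fills=none; bids=[#3:2@104] asks=[-]
After op 5 [order #5] limit_buy(price=101, qty=2): fills=none; bids=[#3:2@104 #5:2@101] asks=[-]
After op 6 cancel(order #3): fills=none; bids=[#5:2@101] asks=[-]
After op 7 [order #6] market_sell(qty=7): fills=#5x#6:2@101; bids=[-] asks=[-]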